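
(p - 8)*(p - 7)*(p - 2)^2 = p^4 - 19*p^3 + 120*p^2 - 284*p + 224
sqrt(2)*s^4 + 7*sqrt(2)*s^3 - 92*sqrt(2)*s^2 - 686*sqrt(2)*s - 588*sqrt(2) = (s + 6)*(s - 7*sqrt(2))*(s + 7*sqrt(2))*(sqrt(2)*s + sqrt(2))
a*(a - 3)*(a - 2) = a^3 - 5*a^2 + 6*a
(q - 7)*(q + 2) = q^2 - 5*q - 14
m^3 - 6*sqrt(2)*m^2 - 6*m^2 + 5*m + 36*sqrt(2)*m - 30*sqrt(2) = (m - 5)*(m - 1)*(m - 6*sqrt(2))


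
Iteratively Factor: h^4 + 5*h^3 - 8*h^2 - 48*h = (h + 4)*(h^3 + h^2 - 12*h) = (h - 3)*(h + 4)*(h^2 + 4*h) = (h - 3)*(h + 4)^2*(h)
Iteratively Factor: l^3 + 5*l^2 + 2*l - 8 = (l - 1)*(l^2 + 6*l + 8) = (l - 1)*(l + 4)*(l + 2)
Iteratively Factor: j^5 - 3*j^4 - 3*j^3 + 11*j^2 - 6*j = (j - 3)*(j^4 - 3*j^2 + 2*j) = (j - 3)*(j - 1)*(j^3 + j^2 - 2*j) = j*(j - 3)*(j - 1)*(j^2 + j - 2) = j*(j - 3)*(j - 1)^2*(j + 2)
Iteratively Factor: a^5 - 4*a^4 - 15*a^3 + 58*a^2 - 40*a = (a - 2)*(a^4 - 2*a^3 - 19*a^2 + 20*a) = (a - 5)*(a - 2)*(a^3 + 3*a^2 - 4*a) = (a - 5)*(a - 2)*(a - 1)*(a^2 + 4*a) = (a - 5)*(a - 2)*(a - 1)*(a + 4)*(a)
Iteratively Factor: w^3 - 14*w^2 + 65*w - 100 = (w - 5)*(w^2 - 9*w + 20) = (w - 5)*(w - 4)*(w - 5)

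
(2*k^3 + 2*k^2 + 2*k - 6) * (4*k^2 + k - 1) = 8*k^5 + 10*k^4 + 8*k^3 - 24*k^2 - 8*k + 6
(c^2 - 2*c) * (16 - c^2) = -c^4 + 2*c^3 + 16*c^2 - 32*c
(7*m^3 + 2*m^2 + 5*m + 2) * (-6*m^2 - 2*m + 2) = -42*m^5 - 26*m^4 - 20*m^3 - 18*m^2 + 6*m + 4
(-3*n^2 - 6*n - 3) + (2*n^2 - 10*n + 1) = -n^2 - 16*n - 2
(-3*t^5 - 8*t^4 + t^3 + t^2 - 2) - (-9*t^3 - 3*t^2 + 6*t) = -3*t^5 - 8*t^4 + 10*t^3 + 4*t^2 - 6*t - 2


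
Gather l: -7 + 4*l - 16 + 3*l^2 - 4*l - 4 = 3*l^2 - 27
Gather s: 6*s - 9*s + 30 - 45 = -3*s - 15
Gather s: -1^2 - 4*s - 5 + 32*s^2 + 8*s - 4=32*s^2 + 4*s - 10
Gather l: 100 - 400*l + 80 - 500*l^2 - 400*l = -500*l^2 - 800*l + 180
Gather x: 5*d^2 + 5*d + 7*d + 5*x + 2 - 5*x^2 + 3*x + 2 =5*d^2 + 12*d - 5*x^2 + 8*x + 4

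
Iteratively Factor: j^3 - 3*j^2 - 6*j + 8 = (j + 2)*(j^2 - 5*j + 4) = (j - 4)*(j + 2)*(j - 1)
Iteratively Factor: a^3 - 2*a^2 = (a)*(a^2 - 2*a) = a^2*(a - 2)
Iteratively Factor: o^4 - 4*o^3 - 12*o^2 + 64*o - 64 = (o - 2)*(o^3 - 2*o^2 - 16*o + 32) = (o - 2)*(o + 4)*(o^2 - 6*o + 8) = (o - 4)*(o - 2)*(o + 4)*(o - 2)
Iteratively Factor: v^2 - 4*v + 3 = (v - 1)*(v - 3)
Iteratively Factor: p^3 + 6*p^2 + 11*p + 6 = (p + 2)*(p^2 + 4*p + 3) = (p + 2)*(p + 3)*(p + 1)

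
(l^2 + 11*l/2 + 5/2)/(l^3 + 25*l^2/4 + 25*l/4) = 2*(2*l + 1)/(l*(4*l + 5))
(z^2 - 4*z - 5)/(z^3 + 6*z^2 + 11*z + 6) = (z - 5)/(z^2 + 5*z + 6)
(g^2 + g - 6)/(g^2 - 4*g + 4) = (g + 3)/(g - 2)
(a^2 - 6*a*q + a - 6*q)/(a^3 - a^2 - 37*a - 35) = (a - 6*q)/(a^2 - 2*a - 35)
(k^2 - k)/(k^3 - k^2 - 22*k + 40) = k*(k - 1)/(k^3 - k^2 - 22*k + 40)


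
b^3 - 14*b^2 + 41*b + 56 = (b - 8)*(b - 7)*(b + 1)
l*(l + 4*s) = l^2 + 4*l*s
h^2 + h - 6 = (h - 2)*(h + 3)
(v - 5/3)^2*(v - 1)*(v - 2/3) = v^4 - 5*v^3 + 9*v^2 - 185*v/27 + 50/27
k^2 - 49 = (k - 7)*(k + 7)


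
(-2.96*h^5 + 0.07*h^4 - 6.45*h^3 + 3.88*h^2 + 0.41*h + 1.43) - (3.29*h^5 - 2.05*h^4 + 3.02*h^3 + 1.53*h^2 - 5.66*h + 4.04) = -6.25*h^5 + 2.12*h^4 - 9.47*h^3 + 2.35*h^2 + 6.07*h - 2.61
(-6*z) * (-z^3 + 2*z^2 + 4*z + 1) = 6*z^4 - 12*z^3 - 24*z^2 - 6*z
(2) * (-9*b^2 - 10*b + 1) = -18*b^2 - 20*b + 2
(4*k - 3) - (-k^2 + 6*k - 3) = k^2 - 2*k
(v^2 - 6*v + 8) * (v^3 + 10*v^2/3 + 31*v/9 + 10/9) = v^5 - 8*v^4/3 - 77*v^3/9 + 64*v^2/9 + 188*v/9 + 80/9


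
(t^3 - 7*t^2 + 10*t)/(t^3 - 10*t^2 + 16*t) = (t - 5)/(t - 8)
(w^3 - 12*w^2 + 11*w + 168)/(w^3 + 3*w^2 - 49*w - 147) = (w - 8)/(w + 7)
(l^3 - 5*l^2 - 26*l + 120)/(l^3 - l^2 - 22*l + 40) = (l - 6)/(l - 2)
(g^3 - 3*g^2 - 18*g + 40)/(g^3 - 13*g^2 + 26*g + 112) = (g^3 - 3*g^2 - 18*g + 40)/(g^3 - 13*g^2 + 26*g + 112)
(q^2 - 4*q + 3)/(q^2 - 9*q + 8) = (q - 3)/(q - 8)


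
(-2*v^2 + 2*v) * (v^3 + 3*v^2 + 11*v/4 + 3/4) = -2*v^5 - 4*v^4 + v^3/2 + 4*v^2 + 3*v/2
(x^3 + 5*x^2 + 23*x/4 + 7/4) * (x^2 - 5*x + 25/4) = x^5 - 13*x^3 + 17*x^2/4 + 435*x/16 + 175/16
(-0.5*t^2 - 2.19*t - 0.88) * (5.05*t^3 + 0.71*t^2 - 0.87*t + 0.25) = -2.525*t^5 - 11.4145*t^4 - 5.5639*t^3 + 1.1555*t^2 + 0.2181*t - 0.22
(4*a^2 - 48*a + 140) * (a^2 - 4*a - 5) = 4*a^4 - 64*a^3 + 312*a^2 - 320*a - 700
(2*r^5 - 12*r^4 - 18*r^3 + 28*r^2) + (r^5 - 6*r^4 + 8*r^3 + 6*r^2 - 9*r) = 3*r^5 - 18*r^4 - 10*r^3 + 34*r^2 - 9*r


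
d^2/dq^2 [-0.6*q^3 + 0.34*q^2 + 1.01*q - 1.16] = 0.68 - 3.6*q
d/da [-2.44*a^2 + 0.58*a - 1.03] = 0.58 - 4.88*a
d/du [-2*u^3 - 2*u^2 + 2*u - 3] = -6*u^2 - 4*u + 2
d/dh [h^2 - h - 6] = 2*h - 1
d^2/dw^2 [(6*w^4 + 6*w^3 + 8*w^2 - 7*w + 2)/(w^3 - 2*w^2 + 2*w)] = 2*(32*w^6 - 129*w^5 + 78*w^4 + 10*w^3 + 36*w^2 - 24*w + 8)/(w^3*(w^6 - 6*w^5 + 18*w^4 - 32*w^3 + 36*w^2 - 24*w + 8))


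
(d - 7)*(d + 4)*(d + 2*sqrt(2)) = d^3 - 3*d^2 + 2*sqrt(2)*d^2 - 28*d - 6*sqrt(2)*d - 56*sqrt(2)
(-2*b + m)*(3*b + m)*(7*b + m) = -42*b^3 + b^2*m + 8*b*m^2 + m^3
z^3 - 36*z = z*(z - 6)*(z + 6)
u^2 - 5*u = u*(u - 5)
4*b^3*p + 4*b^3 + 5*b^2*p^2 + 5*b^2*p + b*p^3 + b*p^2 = (b + p)*(4*b + p)*(b*p + b)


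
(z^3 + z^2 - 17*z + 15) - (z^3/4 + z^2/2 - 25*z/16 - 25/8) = 3*z^3/4 + z^2/2 - 247*z/16 + 145/8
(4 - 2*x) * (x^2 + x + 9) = -2*x^3 + 2*x^2 - 14*x + 36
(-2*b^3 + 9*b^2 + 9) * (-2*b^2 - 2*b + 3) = 4*b^5 - 14*b^4 - 24*b^3 + 9*b^2 - 18*b + 27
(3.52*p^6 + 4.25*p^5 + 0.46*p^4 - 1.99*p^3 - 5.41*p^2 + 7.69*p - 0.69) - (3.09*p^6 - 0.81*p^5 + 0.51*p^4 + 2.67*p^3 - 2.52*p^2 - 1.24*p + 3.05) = 0.43*p^6 + 5.06*p^5 - 0.05*p^4 - 4.66*p^3 - 2.89*p^2 + 8.93*p - 3.74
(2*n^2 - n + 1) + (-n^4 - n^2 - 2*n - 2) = -n^4 + n^2 - 3*n - 1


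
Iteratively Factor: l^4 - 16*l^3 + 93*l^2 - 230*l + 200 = (l - 4)*(l^3 - 12*l^2 + 45*l - 50) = (l - 5)*(l - 4)*(l^2 - 7*l + 10) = (l - 5)*(l - 4)*(l - 2)*(l - 5)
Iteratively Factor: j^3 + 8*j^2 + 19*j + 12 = (j + 1)*(j^2 + 7*j + 12) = (j + 1)*(j + 3)*(j + 4)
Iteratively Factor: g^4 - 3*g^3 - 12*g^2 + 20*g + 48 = (g + 2)*(g^3 - 5*g^2 - 2*g + 24) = (g - 4)*(g + 2)*(g^2 - g - 6) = (g - 4)*(g + 2)^2*(g - 3)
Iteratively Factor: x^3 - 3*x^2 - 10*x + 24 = (x - 4)*(x^2 + x - 6) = (x - 4)*(x + 3)*(x - 2)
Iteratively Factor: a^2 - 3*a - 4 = (a - 4)*(a + 1)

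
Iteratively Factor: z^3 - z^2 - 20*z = (z + 4)*(z^2 - 5*z) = (z - 5)*(z + 4)*(z)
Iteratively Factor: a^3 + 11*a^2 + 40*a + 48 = (a + 4)*(a^2 + 7*a + 12) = (a + 3)*(a + 4)*(a + 4)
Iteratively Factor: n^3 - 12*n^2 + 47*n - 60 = (n - 3)*(n^2 - 9*n + 20) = (n - 5)*(n - 3)*(n - 4)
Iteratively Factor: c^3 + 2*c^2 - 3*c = (c)*(c^2 + 2*c - 3) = c*(c - 1)*(c + 3)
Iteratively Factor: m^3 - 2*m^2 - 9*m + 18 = (m - 3)*(m^2 + m - 6) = (m - 3)*(m + 3)*(m - 2)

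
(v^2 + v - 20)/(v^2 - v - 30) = (v - 4)/(v - 6)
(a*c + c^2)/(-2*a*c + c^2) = (-a - c)/(2*a - c)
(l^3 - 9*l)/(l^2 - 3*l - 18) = l*(l - 3)/(l - 6)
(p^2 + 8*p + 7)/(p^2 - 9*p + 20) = (p^2 + 8*p + 7)/(p^2 - 9*p + 20)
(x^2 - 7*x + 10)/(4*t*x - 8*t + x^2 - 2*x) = (x - 5)/(4*t + x)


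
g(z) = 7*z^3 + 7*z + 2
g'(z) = 21*z^2 + 7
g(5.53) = 1224.50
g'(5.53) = 649.20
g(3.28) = 271.97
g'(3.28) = 232.93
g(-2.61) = -140.73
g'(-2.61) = 150.05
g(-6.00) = -1552.00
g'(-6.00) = 763.00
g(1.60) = 41.87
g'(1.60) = 60.76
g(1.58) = 40.67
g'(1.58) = 59.42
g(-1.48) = -31.05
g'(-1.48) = 53.00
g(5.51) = 1211.56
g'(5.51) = 644.56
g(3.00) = 212.00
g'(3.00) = 196.00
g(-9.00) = -5164.00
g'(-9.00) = 1708.00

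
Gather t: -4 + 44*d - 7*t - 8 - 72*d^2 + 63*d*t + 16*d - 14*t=-72*d^2 + 60*d + t*(63*d - 21) - 12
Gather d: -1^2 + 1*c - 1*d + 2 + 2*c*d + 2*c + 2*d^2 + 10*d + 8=3*c + 2*d^2 + d*(2*c + 9) + 9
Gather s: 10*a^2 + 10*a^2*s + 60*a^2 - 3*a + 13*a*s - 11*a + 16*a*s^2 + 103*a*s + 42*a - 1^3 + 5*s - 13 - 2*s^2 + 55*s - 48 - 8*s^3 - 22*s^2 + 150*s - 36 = 70*a^2 + 28*a - 8*s^3 + s^2*(16*a - 24) + s*(10*a^2 + 116*a + 210) - 98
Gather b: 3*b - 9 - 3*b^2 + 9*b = -3*b^2 + 12*b - 9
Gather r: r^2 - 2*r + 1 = r^2 - 2*r + 1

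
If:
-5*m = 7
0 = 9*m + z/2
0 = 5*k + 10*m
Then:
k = 14/5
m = -7/5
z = 126/5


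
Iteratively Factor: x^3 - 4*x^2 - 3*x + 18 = (x - 3)*(x^2 - x - 6) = (x - 3)^2*(x + 2)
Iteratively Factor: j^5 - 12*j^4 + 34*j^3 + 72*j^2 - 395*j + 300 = (j - 5)*(j^4 - 7*j^3 - j^2 + 67*j - 60) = (j - 5)*(j - 1)*(j^3 - 6*j^2 - 7*j + 60) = (j - 5)*(j - 4)*(j - 1)*(j^2 - 2*j - 15) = (j - 5)^2*(j - 4)*(j - 1)*(j + 3)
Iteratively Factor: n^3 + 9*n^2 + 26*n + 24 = (n + 2)*(n^2 + 7*n + 12) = (n + 2)*(n + 3)*(n + 4)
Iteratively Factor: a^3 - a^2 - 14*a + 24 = (a + 4)*(a^2 - 5*a + 6) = (a - 3)*(a + 4)*(a - 2)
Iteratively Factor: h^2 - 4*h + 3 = (h - 3)*(h - 1)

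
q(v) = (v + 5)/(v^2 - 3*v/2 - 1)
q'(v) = (3/2 - 2*v)*(v + 5)/(v^2 - 3*v/2 - 1)^2 + 1/(v^2 - 3*v/2 - 1)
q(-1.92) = 0.55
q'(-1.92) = 0.71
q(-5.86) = -0.02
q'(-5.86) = 0.02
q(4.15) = 0.92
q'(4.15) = -0.52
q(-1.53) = 0.95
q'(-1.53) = 1.47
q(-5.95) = -0.02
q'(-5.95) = 0.02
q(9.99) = 0.18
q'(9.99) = -0.03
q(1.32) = -5.11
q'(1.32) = -5.51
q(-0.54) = 43.90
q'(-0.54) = 1124.57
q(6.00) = 0.42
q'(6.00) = -0.13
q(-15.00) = -0.04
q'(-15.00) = 0.00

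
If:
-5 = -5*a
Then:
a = 1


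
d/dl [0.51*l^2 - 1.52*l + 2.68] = 1.02*l - 1.52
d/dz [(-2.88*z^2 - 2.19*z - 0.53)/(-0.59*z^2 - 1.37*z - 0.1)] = (2.6535*z^2 - 0.0493999999999999*z - 0.5071)/(0.3481*z^4 + 1.6166*z^3 + 1.9949*z^2 + 0.274*z + 0.01)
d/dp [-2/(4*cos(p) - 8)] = -sin(p)/(2*(cos(p) - 2)^2)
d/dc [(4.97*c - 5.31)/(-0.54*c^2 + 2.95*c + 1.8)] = (2.6838*c^2 - 5.7348*c + 24.6105)/(0.2916*c^4 - 3.186*c^3 + 6.7585*c^2 + 10.62*c + 3.24)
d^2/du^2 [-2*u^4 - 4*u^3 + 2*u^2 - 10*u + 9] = -24*u^2 - 24*u + 4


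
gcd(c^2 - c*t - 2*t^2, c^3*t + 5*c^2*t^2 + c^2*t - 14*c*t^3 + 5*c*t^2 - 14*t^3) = -c + 2*t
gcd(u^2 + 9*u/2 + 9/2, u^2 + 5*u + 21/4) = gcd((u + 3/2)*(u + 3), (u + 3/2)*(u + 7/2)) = u + 3/2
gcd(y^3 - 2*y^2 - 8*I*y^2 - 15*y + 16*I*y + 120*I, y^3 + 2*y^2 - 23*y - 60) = y^2 - 2*y - 15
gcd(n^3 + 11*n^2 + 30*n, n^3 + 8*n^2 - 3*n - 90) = n^2 + 11*n + 30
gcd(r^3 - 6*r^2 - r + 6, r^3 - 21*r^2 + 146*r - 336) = r - 6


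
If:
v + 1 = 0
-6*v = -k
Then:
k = -6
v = -1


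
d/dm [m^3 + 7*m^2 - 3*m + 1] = 3*m^2 + 14*m - 3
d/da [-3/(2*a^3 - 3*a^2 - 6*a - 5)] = 18*(a^2 - a - 1)/(-2*a^3 + 3*a^2 + 6*a + 5)^2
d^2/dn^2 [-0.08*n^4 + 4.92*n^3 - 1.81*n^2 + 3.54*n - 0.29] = -0.96*n^2 + 29.52*n - 3.62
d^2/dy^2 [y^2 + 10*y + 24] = 2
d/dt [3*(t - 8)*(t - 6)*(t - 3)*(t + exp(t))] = 3*t^3*exp(t) + 12*t^3 - 42*t^2*exp(t) - 153*t^2 + 168*t*exp(t) + 540*t - 162*exp(t) - 432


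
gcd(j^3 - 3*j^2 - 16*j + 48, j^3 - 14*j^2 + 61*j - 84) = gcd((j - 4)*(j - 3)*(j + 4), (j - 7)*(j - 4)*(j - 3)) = j^2 - 7*j + 12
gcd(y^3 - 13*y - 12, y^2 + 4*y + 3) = y^2 + 4*y + 3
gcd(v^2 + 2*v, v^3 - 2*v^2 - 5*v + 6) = v + 2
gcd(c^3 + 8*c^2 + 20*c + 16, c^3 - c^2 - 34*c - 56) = c^2 + 6*c + 8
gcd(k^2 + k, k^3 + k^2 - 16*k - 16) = k + 1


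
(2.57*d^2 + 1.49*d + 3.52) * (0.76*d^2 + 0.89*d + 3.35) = 1.9532*d^4 + 3.4197*d^3 + 12.6108*d^2 + 8.1243*d + 11.792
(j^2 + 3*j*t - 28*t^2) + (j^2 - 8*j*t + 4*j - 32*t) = 2*j^2 - 5*j*t + 4*j - 28*t^2 - 32*t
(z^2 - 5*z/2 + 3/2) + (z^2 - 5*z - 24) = 2*z^2 - 15*z/2 - 45/2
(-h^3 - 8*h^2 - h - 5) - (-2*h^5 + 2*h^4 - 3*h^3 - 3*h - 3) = 2*h^5 - 2*h^4 + 2*h^3 - 8*h^2 + 2*h - 2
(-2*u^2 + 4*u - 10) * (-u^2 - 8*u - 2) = 2*u^4 + 12*u^3 - 18*u^2 + 72*u + 20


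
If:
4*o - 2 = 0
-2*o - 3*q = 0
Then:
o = 1/2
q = -1/3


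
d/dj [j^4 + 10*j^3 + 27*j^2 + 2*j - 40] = 4*j^3 + 30*j^2 + 54*j + 2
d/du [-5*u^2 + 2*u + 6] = 2 - 10*u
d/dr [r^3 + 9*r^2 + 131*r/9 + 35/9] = 3*r^2 + 18*r + 131/9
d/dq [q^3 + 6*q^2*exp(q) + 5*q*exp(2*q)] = 6*q^2*exp(q) + 3*q^2 + 10*q*exp(2*q) + 12*q*exp(q) + 5*exp(2*q)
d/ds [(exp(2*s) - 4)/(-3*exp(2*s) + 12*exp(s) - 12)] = 4*exp(s)/(3*(exp(2*s) - 4*exp(s) + 4))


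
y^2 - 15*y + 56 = (y - 8)*(y - 7)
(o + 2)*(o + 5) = o^2 + 7*o + 10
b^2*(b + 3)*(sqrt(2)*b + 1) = sqrt(2)*b^4 + b^3 + 3*sqrt(2)*b^3 + 3*b^2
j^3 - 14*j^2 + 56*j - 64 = (j - 8)*(j - 4)*(j - 2)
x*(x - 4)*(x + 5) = x^3 + x^2 - 20*x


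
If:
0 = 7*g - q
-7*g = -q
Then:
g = q/7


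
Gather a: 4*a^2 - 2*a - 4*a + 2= 4*a^2 - 6*a + 2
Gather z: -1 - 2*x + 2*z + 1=-2*x + 2*z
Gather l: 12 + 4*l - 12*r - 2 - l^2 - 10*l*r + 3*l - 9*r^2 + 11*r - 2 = -l^2 + l*(7 - 10*r) - 9*r^2 - r + 8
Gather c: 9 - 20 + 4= -7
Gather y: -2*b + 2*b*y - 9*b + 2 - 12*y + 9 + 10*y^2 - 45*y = -11*b + 10*y^2 + y*(2*b - 57) + 11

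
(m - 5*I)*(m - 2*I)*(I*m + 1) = I*m^3 + 8*m^2 - 17*I*m - 10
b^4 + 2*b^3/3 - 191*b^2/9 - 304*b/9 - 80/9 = (b - 5)*(b + 1/3)*(b + 4/3)*(b + 4)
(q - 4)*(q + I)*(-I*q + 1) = -I*q^3 + 2*q^2 + 4*I*q^2 - 8*q + I*q - 4*I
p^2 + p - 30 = (p - 5)*(p + 6)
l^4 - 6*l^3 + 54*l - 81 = (l - 3)^3*(l + 3)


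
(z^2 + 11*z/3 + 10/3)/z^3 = (3*z^2 + 11*z + 10)/(3*z^3)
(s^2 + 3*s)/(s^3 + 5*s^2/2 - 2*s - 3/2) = 2*s/(2*s^2 - s - 1)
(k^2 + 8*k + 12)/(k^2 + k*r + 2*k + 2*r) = (k + 6)/(k + r)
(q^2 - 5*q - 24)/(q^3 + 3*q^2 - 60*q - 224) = (q + 3)/(q^2 + 11*q + 28)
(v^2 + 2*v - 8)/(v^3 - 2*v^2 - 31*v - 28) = (v - 2)/(v^2 - 6*v - 7)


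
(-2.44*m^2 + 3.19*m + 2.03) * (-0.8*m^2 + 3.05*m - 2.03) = 1.952*m^4 - 9.994*m^3 + 13.0587*m^2 - 0.2842*m - 4.1209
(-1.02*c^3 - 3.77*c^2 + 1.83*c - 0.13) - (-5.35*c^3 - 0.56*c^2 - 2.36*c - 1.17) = 4.33*c^3 - 3.21*c^2 + 4.19*c + 1.04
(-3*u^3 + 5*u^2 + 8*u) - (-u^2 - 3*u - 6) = -3*u^3 + 6*u^2 + 11*u + 6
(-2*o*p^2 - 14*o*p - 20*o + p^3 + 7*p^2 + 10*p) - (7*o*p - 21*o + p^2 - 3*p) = -2*o*p^2 - 21*o*p + o + p^3 + 6*p^2 + 13*p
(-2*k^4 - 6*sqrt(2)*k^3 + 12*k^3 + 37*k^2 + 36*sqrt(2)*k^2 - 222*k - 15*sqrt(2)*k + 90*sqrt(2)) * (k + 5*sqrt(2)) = -2*k^5 - 16*sqrt(2)*k^4 + 12*k^4 - 23*k^3 + 96*sqrt(2)*k^3 + 138*k^2 + 170*sqrt(2)*k^2 - 1020*sqrt(2)*k - 150*k + 900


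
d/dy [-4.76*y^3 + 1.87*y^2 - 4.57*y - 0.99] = -14.28*y^2 + 3.74*y - 4.57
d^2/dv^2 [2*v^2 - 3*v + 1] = 4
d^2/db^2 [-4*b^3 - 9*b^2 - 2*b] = -24*b - 18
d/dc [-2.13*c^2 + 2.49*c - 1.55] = 2.49 - 4.26*c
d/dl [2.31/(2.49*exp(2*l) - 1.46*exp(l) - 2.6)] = (3.3726 - 11.5038*exp(l))*exp(l)/(-2.49*exp(2*l) + 1.46*exp(l) + 2.6)^2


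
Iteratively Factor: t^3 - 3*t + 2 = (t + 2)*(t^2 - 2*t + 1) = (t - 1)*(t + 2)*(t - 1)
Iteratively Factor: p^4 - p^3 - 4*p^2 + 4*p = (p + 2)*(p^3 - 3*p^2 + 2*p) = p*(p + 2)*(p^2 - 3*p + 2) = p*(p - 1)*(p + 2)*(p - 2)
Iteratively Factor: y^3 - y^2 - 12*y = (y + 3)*(y^2 - 4*y) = (y - 4)*(y + 3)*(y)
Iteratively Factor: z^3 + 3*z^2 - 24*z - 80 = (z + 4)*(z^2 - z - 20) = (z + 4)^2*(z - 5)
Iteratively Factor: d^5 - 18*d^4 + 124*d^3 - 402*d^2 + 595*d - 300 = (d - 3)*(d^4 - 15*d^3 + 79*d^2 - 165*d + 100) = (d - 5)*(d - 3)*(d^3 - 10*d^2 + 29*d - 20) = (d - 5)*(d - 3)*(d - 1)*(d^2 - 9*d + 20) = (d - 5)*(d - 4)*(d - 3)*(d - 1)*(d - 5)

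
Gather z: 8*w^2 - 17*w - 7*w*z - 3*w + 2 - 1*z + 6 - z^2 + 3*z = 8*w^2 - 20*w - z^2 + z*(2 - 7*w) + 8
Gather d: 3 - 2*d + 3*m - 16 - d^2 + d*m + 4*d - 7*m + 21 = -d^2 + d*(m + 2) - 4*m + 8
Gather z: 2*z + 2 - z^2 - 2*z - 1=1 - z^2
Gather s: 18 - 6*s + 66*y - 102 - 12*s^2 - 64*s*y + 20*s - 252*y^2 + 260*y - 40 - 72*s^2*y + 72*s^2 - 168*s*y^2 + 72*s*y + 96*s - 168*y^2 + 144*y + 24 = s^2*(60 - 72*y) + s*(-168*y^2 + 8*y + 110) - 420*y^2 + 470*y - 100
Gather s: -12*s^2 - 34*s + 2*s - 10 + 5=-12*s^2 - 32*s - 5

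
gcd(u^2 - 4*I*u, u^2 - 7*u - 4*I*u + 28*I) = u - 4*I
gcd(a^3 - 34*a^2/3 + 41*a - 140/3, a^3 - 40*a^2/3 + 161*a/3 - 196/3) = a^2 - 19*a/3 + 28/3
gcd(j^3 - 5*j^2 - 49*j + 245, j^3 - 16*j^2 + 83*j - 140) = j^2 - 12*j + 35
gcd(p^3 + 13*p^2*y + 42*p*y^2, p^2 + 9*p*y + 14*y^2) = p + 7*y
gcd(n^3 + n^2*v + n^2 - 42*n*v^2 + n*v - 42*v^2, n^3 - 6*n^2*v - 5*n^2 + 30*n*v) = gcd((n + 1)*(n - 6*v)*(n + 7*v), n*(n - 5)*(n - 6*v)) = -n + 6*v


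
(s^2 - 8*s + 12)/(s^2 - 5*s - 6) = (s - 2)/(s + 1)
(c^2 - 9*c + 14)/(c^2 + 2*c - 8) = (c - 7)/(c + 4)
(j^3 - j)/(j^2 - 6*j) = (j^2 - 1)/(j - 6)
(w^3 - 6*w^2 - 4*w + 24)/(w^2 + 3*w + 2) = (w^2 - 8*w + 12)/(w + 1)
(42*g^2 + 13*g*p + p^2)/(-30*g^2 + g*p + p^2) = (7*g + p)/(-5*g + p)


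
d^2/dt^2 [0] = 0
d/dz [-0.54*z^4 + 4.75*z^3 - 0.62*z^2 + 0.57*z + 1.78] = -2.16*z^3 + 14.25*z^2 - 1.24*z + 0.57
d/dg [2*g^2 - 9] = 4*g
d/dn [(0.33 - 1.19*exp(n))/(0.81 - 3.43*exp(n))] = 0.168*exp(n)/(3.43*exp(n) - 0.81)^2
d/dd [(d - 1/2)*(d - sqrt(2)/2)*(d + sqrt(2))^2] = 4*d^3 - 3*d^2/2 + 9*sqrt(2)*d^2/2 - 3*sqrt(2)*d/2 - sqrt(2)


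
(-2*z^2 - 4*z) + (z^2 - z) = -z^2 - 5*z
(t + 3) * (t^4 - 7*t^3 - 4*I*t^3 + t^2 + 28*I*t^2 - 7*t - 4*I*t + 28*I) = t^5 - 4*t^4 - 4*I*t^4 - 20*t^3 + 16*I*t^3 - 4*t^2 + 80*I*t^2 - 21*t + 16*I*t + 84*I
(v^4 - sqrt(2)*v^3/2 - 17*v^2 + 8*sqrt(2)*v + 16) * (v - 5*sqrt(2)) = v^5 - 11*sqrt(2)*v^4/2 - 12*v^3 + 93*sqrt(2)*v^2 - 64*v - 80*sqrt(2)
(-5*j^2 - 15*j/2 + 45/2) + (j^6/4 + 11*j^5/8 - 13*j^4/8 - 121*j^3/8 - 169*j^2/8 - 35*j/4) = j^6/4 + 11*j^5/8 - 13*j^4/8 - 121*j^3/8 - 209*j^2/8 - 65*j/4 + 45/2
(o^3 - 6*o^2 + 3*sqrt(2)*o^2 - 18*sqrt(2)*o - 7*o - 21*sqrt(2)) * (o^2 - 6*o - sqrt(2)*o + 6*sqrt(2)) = o^5 - 12*o^4 + 2*sqrt(2)*o^4 - 24*sqrt(2)*o^3 + 23*o^3 + 58*sqrt(2)*o^2 + 114*o^2 - 174*o + 84*sqrt(2)*o - 252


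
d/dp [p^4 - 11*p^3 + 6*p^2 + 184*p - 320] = 4*p^3 - 33*p^2 + 12*p + 184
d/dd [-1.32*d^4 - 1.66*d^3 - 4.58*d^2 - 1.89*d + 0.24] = -5.28*d^3 - 4.98*d^2 - 9.16*d - 1.89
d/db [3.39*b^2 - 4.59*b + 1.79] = 6.78*b - 4.59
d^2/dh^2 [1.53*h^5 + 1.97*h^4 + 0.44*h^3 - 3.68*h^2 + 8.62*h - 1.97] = 30.6*h^3 + 23.64*h^2 + 2.64*h - 7.36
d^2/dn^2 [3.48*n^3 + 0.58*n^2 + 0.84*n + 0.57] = 20.88*n + 1.16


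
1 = 1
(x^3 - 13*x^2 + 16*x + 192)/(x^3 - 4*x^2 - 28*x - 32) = (x^2 - 5*x - 24)/(x^2 + 4*x + 4)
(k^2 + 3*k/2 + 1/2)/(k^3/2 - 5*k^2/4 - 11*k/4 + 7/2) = 2*(2*k^2 + 3*k + 1)/(2*k^3 - 5*k^2 - 11*k + 14)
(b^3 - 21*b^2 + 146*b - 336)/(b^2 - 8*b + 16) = (b^3 - 21*b^2 + 146*b - 336)/(b^2 - 8*b + 16)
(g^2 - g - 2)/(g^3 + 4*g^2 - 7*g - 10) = 1/(g + 5)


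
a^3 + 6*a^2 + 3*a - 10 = (a - 1)*(a + 2)*(a + 5)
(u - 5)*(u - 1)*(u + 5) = u^3 - u^2 - 25*u + 25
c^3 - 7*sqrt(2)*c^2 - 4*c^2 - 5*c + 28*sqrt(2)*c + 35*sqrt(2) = (c - 5)*(c + 1)*(c - 7*sqrt(2))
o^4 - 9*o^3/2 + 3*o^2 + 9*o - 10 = (o - 5/2)*(o - 2)*(o - sqrt(2))*(o + sqrt(2))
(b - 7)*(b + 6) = b^2 - b - 42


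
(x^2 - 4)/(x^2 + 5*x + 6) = (x - 2)/(x + 3)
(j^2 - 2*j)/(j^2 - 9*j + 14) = j/(j - 7)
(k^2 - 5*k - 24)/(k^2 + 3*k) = (k - 8)/k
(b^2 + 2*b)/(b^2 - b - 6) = b/(b - 3)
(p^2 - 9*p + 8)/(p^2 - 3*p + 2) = (p - 8)/(p - 2)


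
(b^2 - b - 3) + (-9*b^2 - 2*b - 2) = -8*b^2 - 3*b - 5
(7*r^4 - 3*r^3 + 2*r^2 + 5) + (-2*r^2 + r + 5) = 7*r^4 - 3*r^3 + r + 10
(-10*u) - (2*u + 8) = -12*u - 8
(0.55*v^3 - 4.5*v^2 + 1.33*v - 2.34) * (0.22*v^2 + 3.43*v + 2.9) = 0.121*v^5 + 0.8965*v^4 - 13.5474*v^3 - 9.0029*v^2 - 4.1692*v - 6.786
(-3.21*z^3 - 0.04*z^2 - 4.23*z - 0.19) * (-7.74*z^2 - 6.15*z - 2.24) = 24.8454*z^5 + 20.0511*z^4 + 40.1766*z^3 + 27.5747*z^2 + 10.6437*z + 0.4256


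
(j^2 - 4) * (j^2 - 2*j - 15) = j^4 - 2*j^3 - 19*j^2 + 8*j + 60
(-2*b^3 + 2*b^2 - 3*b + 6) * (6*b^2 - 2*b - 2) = -12*b^5 + 16*b^4 - 18*b^3 + 38*b^2 - 6*b - 12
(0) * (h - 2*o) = 0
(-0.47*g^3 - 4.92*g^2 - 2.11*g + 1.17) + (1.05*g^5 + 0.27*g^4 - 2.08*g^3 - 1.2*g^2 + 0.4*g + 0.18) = 1.05*g^5 + 0.27*g^4 - 2.55*g^3 - 6.12*g^2 - 1.71*g + 1.35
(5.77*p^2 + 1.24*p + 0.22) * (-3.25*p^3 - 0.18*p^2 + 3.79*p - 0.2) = -18.7525*p^5 - 5.0686*p^4 + 20.9301*p^3 + 3.506*p^2 + 0.5858*p - 0.044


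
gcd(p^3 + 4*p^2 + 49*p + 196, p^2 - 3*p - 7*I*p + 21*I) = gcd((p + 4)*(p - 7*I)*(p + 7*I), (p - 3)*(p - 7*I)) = p - 7*I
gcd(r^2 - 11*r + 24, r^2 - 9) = r - 3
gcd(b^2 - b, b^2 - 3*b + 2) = b - 1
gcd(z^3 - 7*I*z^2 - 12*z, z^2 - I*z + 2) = 1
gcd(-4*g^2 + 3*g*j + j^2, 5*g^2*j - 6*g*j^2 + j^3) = g - j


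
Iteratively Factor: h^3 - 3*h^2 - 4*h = (h + 1)*(h^2 - 4*h) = (h - 4)*(h + 1)*(h)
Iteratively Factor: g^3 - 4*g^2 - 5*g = (g - 5)*(g^2 + g) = g*(g - 5)*(g + 1)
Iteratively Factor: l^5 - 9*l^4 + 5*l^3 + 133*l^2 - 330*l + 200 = (l + 4)*(l^4 - 13*l^3 + 57*l^2 - 95*l + 50) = (l - 5)*(l + 4)*(l^3 - 8*l^2 + 17*l - 10) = (l - 5)*(l - 1)*(l + 4)*(l^2 - 7*l + 10) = (l - 5)^2*(l - 1)*(l + 4)*(l - 2)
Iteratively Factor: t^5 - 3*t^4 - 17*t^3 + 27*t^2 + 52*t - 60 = (t - 1)*(t^4 - 2*t^3 - 19*t^2 + 8*t + 60) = (t - 2)*(t - 1)*(t^3 - 19*t - 30) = (t - 2)*(t - 1)*(t + 2)*(t^2 - 2*t - 15) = (t - 2)*(t - 1)*(t + 2)*(t + 3)*(t - 5)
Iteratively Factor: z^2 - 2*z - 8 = (z + 2)*(z - 4)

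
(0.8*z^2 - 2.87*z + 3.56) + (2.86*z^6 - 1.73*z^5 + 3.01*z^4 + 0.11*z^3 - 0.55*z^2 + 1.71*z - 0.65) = 2.86*z^6 - 1.73*z^5 + 3.01*z^4 + 0.11*z^3 + 0.25*z^2 - 1.16*z + 2.91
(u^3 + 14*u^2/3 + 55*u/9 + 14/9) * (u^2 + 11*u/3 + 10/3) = u^5 + 25*u^4/3 + 239*u^3/9 + 1067*u^2/27 + 704*u/27 + 140/27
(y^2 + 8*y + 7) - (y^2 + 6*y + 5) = 2*y + 2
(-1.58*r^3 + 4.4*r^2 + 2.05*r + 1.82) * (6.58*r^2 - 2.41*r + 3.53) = -10.3964*r^5 + 32.7598*r^4 - 2.6924*r^3 + 22.5671*r^2 + 2.8503*r + 6.4246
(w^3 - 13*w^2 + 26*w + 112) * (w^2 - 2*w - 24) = w^5 - 15*w^4 + 28*w^3 + 372*w^2 - 848*w - 2688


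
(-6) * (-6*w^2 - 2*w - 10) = 36*w^2 + 12*w + 60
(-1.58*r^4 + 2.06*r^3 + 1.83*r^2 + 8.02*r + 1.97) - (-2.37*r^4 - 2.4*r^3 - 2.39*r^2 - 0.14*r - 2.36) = 0.79*r^4 + 4.46*r^3 + 4.22*r^2 + 8.16*r + 4.33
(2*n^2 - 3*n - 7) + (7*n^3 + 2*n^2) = 7*n^3 + 4*n^2 - 3*n - 7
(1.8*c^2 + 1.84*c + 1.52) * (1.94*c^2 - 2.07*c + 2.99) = 3.492*c^4 - 0.1564*c^3 + 4.522*c^2 + 2.3552*c + 4.5448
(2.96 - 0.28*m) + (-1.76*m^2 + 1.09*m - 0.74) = -1.76*m^2 + 0.81*m + 2.22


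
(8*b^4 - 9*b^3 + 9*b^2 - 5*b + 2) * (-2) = -16*b^4 + 18*b^3 - 18*b^2 + 10*b - 4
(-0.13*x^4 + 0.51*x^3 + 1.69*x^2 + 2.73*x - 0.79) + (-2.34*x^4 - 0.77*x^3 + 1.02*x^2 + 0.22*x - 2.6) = -2.47*x^4 - 0.26*x^3 + 2.71*x^2 + 2.95*x - 3.39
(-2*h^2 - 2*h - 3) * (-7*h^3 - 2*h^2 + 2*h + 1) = 14*h^5 + 18*h^4 + 21*h^3 - 8*h - 3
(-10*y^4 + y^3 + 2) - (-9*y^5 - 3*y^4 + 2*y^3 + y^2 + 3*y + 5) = 9*y^5 - 7*y^4 - y^3 - y^2 - 3*y - 3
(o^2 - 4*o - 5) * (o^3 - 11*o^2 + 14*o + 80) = o^5 - 15*o^4 + 53*o^3 + 79*o^2 - 390*o - 400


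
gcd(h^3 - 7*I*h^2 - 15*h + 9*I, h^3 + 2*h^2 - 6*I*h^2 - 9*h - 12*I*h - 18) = h^2 - 6*I*h - 9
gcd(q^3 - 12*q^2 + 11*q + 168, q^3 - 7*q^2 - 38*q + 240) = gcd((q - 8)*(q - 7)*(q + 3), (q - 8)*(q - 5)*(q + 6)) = q - 8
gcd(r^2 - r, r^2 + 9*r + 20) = 1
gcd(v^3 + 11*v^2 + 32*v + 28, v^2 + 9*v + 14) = v^2 + 9*v + 14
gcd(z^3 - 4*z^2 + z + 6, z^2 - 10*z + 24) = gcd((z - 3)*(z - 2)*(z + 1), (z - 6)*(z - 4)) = 1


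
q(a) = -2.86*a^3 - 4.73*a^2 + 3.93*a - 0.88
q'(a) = -8.58*a^2 - 9.46*a + 3.93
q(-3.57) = 54.93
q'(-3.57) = -71.65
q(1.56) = -17.12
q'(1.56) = -31.71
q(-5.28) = 267.49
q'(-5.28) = -185.32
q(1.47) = -14.41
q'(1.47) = -28.52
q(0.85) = -2.71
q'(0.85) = -10.31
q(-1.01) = -6.73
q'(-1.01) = 4.73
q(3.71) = -197.45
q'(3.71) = -149.26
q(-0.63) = -4.52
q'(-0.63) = 6.48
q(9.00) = -2433.58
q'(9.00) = -776.19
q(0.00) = -0.88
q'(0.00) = 3.93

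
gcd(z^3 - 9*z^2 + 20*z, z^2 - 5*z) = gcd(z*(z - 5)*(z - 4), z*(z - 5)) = z^2 - 5*z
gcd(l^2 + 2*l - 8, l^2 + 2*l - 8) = l^2 + 2*l - 8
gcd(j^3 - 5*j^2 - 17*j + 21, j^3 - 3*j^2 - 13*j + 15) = j^2 + 2*j - 3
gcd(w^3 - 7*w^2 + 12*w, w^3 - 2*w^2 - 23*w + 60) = w^2 - 7*w + 12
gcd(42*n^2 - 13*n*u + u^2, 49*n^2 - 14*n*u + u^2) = -7*n + u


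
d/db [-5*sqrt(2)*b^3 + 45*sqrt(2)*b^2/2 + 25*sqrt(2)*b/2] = sqrt(2)*(-15*b^2 + 45*b + 25/2)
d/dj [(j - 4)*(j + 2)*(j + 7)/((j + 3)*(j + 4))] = (j^4 + 14*j^3 + 93*j^2 + 232*j + 128)/(j^4 + 14*j^3 + 73*j^2 + 168*j + 144)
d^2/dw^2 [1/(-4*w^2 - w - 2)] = 2*(16*w^2 + 4*w - (8*w + 1)^2 + 8)/(4*w^2 + w + 2)^3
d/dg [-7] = 0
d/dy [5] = 0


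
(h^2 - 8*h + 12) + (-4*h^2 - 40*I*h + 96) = -3*h^2 - 8*h - 40*I*h + 108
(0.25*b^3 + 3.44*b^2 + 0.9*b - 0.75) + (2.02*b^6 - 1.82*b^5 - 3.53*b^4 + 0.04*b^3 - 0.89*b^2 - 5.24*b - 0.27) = 2.02*b^6 - 1.82*b^5 - 3.53*b^4 + 0.29*b^3 + 2.55*b^2 - 4.34*b - 1.02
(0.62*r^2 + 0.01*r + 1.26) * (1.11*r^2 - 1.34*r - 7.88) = 0.6882*r^4 - 0.8197*r^3 - 3.5004*r^2 - 1.7672*r - 9.9288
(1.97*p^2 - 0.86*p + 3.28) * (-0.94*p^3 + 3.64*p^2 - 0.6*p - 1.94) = -1.8518*p^5 + 7.9792*p^4 - 7.3956*p^3 + 8.6334*p^2 - 0.2996*p - 6.3632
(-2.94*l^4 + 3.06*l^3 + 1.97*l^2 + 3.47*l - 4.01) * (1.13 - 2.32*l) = 6.8208*l^5 - 10.4214*l^4 - 1.1126*l^3 - 5.8243*l^2 + 13.2243*l - 4.5313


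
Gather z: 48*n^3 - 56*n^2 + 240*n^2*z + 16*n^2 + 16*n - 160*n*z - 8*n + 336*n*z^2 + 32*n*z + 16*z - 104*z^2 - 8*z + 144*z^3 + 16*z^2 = 48*n^3 - 40*n^2 + 8*n + 144*z^3 + z^2*(336*n - 88) + z*(240*n^2 - 128*n + 8)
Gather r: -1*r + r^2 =r^2 - r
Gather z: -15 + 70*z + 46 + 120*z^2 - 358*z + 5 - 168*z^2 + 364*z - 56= -48*z^2 + 76*z - 20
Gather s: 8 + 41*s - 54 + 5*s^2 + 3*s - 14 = 5*s^2 + 44*s - 60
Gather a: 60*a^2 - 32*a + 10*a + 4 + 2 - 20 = 60*a^2 - 22*a - 14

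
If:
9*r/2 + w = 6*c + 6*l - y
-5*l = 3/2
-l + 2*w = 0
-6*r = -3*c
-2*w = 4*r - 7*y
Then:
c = 45/97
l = -3/10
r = 45/194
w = -3/20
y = 87/970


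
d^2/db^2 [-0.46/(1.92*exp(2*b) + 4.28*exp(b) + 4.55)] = ((3.5328*exp(b) + 1.9688)*(1.92*exp(2*b) + 4.28*exp(b) + 4.55) - 0.46*(3.84*exp(b) + 4.28)*(7.68*exp(b) + 8.56)*exp(b))*exp(b)/(1.92*exp(2*b) + 4.28*exp(b) + 4.55)^3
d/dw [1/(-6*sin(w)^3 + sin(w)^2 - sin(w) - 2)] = (18*sin(w)^2 - 2*sin(w) + 1)*cos(w)/(6*sin(w)^3 - sin(w)^2 + sin(w) + 2)^2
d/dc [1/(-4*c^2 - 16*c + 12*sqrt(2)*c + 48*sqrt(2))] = (2*c - 3*sqrt(2) + 4)/(4*(c^2 - 3*sqrt(2)*c + 4*c - 12*sqrt(2))^2)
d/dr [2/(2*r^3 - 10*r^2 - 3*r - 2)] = 2*(-6*r^2 + 20*r + 3)/(-2*r^3 + 10*r^2 + 3*r + 2)^2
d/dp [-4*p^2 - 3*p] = -8*p - 3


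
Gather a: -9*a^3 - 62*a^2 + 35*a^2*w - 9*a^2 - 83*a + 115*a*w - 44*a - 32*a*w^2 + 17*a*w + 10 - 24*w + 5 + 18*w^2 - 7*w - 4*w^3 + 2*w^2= -9*a^3 + a^2*(35*w - 71) + a*(-32*w^2 + 132*w - 127) - 4*w^3 + 20*w^2 - 31*w + 15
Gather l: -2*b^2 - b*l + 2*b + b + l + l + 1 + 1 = -2*b^2 + 3*b + l*(2 - b) + 2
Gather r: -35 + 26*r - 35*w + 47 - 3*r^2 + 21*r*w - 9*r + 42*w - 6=-3*r^2 + r*(21*w + 17) + 7*w + 6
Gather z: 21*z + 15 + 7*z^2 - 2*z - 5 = 7*z^2 + 19*z + 10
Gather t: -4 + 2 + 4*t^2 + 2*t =4*t^2 + 2*t - 2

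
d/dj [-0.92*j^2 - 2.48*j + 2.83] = -1.84*j - 2.48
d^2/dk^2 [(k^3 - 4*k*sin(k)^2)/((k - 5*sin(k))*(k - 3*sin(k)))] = 2*(-4*k^6*sin(k) + 6*k^5*sin(k)^2 + 45*k^5 + 132*k^4*sin(k)^3 - 90*k^4*sin(k)*cos(k) - 360*k^4*sin(k) - 442*k^3*sin(k)^4 + 720*k^3*sin(k)^2*cos(k) + 900*k^3*sin(k)^2 + 240*k^2*sin(k)^5 - 1710*k^2*sin(k)^3*cos(k) - 840*k^2*sin(k)^3 + 960*k*sin(k)^4*cos(k) + 855*k*sin(k)^4 - 480*sin(k)^5)/((k - 5*sin(k))^3*(k - 3*sin(k))^3)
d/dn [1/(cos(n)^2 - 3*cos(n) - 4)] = (2*cos(n) - 3)*sin(n)/(sin(n)^2 + 3*cos(n) + 3)^2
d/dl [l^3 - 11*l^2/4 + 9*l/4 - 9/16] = 3*l^2 - 11*l/2 + 9/4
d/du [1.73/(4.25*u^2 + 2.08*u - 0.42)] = (-14.705*u - 3.5984)/(4.25*u^2 + 2.08*u - 0.42)^2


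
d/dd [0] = 0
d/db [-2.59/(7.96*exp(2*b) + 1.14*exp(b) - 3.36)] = (41.2328*exp(b) + 2.9526)*exp(b)/(7.96*exp(2*b) + 1.14*exp(b) - 3.36)^2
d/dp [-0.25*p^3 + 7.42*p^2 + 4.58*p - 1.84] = -0.75*p^2 + 14.84*p + 4.58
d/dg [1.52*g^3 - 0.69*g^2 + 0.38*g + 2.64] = 4.56*g^2 - 1.38*g + 0.38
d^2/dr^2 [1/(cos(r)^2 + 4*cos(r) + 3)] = (-4*sin(r)^4 + 6*sin(r)^2 + 27*cos(r) - 3*cos(3*r) + 24)/((cos(r) + 1)^3*(cos(r) + 3)^3)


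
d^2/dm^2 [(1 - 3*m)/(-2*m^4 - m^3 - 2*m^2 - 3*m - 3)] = 2*((3*m - 1)*(8*m^3 + 3*m^2 + 4*m + 3)^2 - (24*m^3 + 9*m^2 + 12*m + (3*m - 1)*(12*m^2 + 3*m + 2) + 9)*(2*m^4 + m^3 + 2*m^2 + 3*m + 3))/(2*m^4 + m^3 + 2*m^2 + 3*m + 3)^3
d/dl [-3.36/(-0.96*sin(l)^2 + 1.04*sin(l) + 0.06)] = (3.4944 - 6.4512*sin(l))*cos(l)/(-0.96*sin(l)^2 + 1.04*sin(l) + 0.06)^2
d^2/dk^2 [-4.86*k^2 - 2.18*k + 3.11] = -9.72000000000000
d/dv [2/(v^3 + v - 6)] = 2*(-3*v^2 - 1)/(v^3 + v - 6)^2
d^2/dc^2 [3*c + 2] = 0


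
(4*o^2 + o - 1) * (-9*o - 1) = -36*o^3 - 13*o^2 + 8*o + 1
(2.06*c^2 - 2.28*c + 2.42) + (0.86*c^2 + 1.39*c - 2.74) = 2.92*c^2 - 0.89*c - 0.32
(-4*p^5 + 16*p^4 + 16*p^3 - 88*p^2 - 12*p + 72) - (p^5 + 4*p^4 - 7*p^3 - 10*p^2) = -5*p^5 + 12*p^4 + 23*p^3 - 78*p^2 - 12*p + 72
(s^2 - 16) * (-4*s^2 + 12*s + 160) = -4*s^4 + 12*s^3 + 224*s^2 - 192*s - 2560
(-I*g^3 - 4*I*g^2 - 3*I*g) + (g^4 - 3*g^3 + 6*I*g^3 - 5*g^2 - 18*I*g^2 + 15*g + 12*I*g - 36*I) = g^4 - 3*g^3 + 5*I*g^3 - 5*g^2 - 22*I*g^2 + 15*g + 9*I*g - 36*I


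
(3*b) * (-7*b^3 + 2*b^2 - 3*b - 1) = -21*b^4 + 6*b^3 - 9*b^2 - 3*b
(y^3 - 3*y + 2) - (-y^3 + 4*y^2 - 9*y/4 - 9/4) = 2*y^3 - 4*y^2 - 3*y/4 + 17/4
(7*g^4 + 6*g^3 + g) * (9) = 63*g^4 + 54*g^3 + 9*g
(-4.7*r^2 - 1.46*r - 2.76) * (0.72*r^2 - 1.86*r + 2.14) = -3.384*r^4 + 7.6908*r^3 - 9.3296*r^2 + 2.0092*r - 5.9064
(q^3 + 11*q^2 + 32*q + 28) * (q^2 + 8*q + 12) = q^5 + 19*q^4 + 132*q^3 + 416*q^2 + 608*q + 336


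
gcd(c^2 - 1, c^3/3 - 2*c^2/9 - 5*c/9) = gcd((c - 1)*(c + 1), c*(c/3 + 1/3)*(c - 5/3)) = c + 1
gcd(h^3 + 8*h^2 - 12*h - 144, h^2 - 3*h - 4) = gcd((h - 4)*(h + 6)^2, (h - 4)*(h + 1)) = h - 4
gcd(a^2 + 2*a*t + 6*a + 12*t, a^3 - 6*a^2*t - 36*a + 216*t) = a + 6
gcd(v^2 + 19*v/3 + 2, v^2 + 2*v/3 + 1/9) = v + 1/3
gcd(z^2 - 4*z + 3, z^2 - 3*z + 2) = z - 1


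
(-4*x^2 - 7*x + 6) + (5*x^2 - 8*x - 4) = x^2 - 15*x + 2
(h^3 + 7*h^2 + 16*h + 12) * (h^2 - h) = h^5 + 6*h^4 + 9*h^3 - 4*h^2 - 12*h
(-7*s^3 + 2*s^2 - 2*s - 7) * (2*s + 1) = -14*s^4 - 3*s^3 - 2*s^2 - 16*s - 7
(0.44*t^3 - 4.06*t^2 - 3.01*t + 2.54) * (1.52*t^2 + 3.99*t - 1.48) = 0.6688*t^5 - 4.4156*t^4 - 21.4258*t^3 - 2.1403*t^2 + 14.5894*t - 3.7592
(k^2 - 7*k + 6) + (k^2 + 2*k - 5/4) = 2*k^2 - 5*k + 19/4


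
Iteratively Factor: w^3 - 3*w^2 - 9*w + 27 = (w - 3)*(w^2 - 9) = (w - 3)*(w + 3)*(w - 3)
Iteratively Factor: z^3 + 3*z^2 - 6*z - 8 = (z - 2)*(z^2 + 5*z + 4) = (z - 2)*(z + 1)*(z + 4)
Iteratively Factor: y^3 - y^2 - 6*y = (y + 2)*(y^2 - 3*y) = y*(y + 2)*(y - 3)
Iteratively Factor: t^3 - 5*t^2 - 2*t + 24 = (t - 4)*(t^2 - t - 6) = (t - 4)*(t - 3)*(t + 2)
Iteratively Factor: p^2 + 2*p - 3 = (p - 1)*(p + 3)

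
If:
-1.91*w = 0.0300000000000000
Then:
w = -0.02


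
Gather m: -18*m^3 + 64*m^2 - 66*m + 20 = -18*m^3 + 64*m^2 - 66*m + 20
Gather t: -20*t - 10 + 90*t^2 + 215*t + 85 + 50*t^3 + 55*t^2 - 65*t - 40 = 50*t^3 + 145*t^2 + 130*t + 35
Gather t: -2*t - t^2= -t^2 - 2*t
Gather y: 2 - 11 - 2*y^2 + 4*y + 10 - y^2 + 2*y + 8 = -3*y^2 + 6*y + 9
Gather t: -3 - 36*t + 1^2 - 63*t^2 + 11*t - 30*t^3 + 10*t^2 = -30*t^3 - 53*t^2 - 25*t - 2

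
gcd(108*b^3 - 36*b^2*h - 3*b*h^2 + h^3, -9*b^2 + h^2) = 3*b - h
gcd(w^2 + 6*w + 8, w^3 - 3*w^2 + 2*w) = 1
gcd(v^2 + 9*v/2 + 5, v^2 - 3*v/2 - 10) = v + 5/2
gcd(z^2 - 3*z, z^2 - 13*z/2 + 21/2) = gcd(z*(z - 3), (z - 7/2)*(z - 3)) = z - 3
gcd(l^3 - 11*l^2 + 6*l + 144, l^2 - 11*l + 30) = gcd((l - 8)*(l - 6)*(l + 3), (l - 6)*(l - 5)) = l - 6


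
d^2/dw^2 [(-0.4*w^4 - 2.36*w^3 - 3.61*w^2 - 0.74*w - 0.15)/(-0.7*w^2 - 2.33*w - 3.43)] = (0.392000000000001*w^6 + 3.91440000000001*w^5 + 18.79176*w^4 + 54.389228*w^3 + 118.072164*w^2 + 157.398444*w + 74.022936)/(0.343*w^6 + 3.4251*w^5 + 16.44279*w^4 + 46.215317*w^3 + 80.569671*w^2 + 82.236651*w + 40.353607)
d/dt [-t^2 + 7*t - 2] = 7 - 2*t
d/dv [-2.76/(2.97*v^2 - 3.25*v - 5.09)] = (16.3944*v - 8.97)/(-2.97*v^2 + 3.25*v + 5.09)^2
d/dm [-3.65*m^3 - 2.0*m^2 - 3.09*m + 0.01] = -10.95*m^2 - 4.0*m - 3.09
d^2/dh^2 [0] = 0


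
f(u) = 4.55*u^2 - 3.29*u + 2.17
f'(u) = 9.1*u - 3.29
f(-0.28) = 3.45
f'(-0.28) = -5.84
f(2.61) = 24.58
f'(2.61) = 20.46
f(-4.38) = 103.87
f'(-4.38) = -43.15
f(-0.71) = 6.80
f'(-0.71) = -9.75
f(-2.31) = 34.05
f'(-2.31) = -24.31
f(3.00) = 33.25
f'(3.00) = 24.01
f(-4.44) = 106.47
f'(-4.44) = -43.69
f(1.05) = 3.73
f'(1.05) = 6.26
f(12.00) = 617.89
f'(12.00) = 105.91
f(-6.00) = 185.71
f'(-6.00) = -57.89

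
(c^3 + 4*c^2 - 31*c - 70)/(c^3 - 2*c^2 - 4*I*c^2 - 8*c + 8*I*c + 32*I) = (c^2 + 2*c - 35)/(c^2 - 4*c*(1 + I) + 16*I)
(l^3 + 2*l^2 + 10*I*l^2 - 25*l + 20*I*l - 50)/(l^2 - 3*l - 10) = (l^2 + 10*I*l - 25)/(l - 5)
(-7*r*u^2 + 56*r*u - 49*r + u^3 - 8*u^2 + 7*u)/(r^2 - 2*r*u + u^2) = (-7*r*u^2 + 56*r*u - 49*r + u^3 - 8*u^2 + 7*u)/(r^2 - 2*r*u + u^2)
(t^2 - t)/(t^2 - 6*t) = (t - 1)/(t - 6)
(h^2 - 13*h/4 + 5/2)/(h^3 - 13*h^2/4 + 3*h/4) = (4*h^2 - 13*h + 10)/(h*(4*h^2 - 13*h + 3))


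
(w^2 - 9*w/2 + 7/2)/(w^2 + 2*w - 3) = (w - 7/2)/(w + 3)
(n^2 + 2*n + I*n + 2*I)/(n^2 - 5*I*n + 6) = (n + 2)/(n - 6*I)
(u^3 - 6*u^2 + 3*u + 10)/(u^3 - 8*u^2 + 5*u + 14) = (u - 5)/(u - 7)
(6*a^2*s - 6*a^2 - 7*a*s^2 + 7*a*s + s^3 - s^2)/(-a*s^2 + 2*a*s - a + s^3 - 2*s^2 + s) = (-6*a + s)/(s - 1)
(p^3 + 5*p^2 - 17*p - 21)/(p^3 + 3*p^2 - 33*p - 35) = (p - 3)/(p - 5)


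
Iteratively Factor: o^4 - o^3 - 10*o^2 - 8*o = (o + 2)*(o^3 - 3*o^2 - 4*o) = (o - 4)*(o + 2)*(o^2 + o) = o*(o - 4)*(o + 2)*(o + 1)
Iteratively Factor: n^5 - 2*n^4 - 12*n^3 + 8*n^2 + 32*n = (n)*(n^4 - 2*n^3 - 12*n^2 + 8*n + 32) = n*(n - 4)*(n^3 + 2*n^2 - 4*n - 8) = n*(n - 4)*(n + 2)*(n^2 - 4) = n*(n - 4)*(n - 2)*(n + 2)*(n + 2)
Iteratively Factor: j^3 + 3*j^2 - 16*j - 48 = (j - 4)*(j^2 + 7*j + 12) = (j - 4)*(j + 4)*(j + 3)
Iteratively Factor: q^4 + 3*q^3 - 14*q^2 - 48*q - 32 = (q + 2)*(q^3 + q^2 - 16*q - 16) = (q + 1)*(q + 2)*(q^2 - 16) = (q + 1)*(q + 2)*(q + 4)*(q - 4)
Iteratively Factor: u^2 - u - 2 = (u - 2)*(u + 1)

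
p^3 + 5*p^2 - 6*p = p*(p - 1)*(p + 6)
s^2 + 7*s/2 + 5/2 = (s + 1)*(s + 5/2)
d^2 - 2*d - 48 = (d - 8)*(d + 6)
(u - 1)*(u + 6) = u^2 + 5*u - 6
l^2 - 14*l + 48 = (l - 8)*(l - 6)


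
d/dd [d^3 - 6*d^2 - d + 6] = 3*d^2 - 12*d - 1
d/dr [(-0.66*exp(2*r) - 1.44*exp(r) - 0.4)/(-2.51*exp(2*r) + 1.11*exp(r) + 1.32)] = (-4.347*exp(2*r) - 3.7504*exp(r) - 1.4568)*exp(r)/(6.3001*exp(4*r) - 5.5722*exp(3*r) - 5.3943*exp(2*r) + 2.9304*exp(r) + 1.7424)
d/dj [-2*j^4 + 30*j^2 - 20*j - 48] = -8*j^3 + 60*j - 20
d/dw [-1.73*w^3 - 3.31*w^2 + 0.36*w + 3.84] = -5.19*w^2 - 6.62*w + 0.36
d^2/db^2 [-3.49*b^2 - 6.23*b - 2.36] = -6.98000000000000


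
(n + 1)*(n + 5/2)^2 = n^3 + 6*n^2 + 45*n/4 + 25/4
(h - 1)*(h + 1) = h^2 - 1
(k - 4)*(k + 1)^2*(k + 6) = k^4 + 4*k^3 - 19*k^2 - 46*k - 24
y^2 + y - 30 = (y - 5)*(y + 6)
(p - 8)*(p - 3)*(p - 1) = p^3 - 12*p^2 + 35*p - 24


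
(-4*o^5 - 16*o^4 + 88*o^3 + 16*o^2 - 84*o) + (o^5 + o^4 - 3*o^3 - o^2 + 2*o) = -3*o^5 - 15*o^4 + 85*o^3 + 15*o^2 - 82*o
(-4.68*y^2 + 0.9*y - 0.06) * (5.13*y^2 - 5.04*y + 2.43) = -24.0084*y^4 + 28.2042*y^3 - 16.2162*y^2 + 2.4894*y - 0.1458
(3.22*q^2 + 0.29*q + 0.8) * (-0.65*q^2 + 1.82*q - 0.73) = -2.093*q^4 + 5.6719*q^3 - 2.3428*q^2 + 1.2443*q - 0.584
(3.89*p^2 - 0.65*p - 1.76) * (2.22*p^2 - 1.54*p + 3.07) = 8.6358*p^4 - 7.4336*p^3 + 9.0361*p^2 + 0.7149*p - 5.4032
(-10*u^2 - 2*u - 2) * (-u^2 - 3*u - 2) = 10*u^4 + 32*u^3 + 28*u^2 + 10*u + 4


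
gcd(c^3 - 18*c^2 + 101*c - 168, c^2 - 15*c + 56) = c^2 - 15*c + 56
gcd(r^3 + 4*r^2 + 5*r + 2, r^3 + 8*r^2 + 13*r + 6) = r^2 + 2*r + 1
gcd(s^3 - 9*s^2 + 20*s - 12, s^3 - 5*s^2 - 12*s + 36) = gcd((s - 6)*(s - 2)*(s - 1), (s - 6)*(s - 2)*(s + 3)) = s^2 - 8*s + 12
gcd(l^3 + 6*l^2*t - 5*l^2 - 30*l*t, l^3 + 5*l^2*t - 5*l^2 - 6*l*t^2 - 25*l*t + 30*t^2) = l^2 + 6*l*t - 5*l - 30*t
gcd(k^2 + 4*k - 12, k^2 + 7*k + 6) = k + 6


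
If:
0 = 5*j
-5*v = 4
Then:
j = 0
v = -4/5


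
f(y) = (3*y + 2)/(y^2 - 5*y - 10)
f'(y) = (5 - 2*y)*(3*y + 2)/(y^2 - 5*y - 10)^2 + 3/(y^2 - 5*y - 10)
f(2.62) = -0.61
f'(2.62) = -0.19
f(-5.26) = -0.31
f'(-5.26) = -0.04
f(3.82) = -0.93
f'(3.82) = -0.38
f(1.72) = -0.46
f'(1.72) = -0.15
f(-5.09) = -0.32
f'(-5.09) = -0.05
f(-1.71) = -2.12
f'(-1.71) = -10.09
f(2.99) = -0.69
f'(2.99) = -0.23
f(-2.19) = -0.80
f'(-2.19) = -0.78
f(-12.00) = -0.18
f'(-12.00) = -0.01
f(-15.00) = -0.15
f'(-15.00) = -0.00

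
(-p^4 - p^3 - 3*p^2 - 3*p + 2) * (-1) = p^4 + p^3 + 3*p^2 + 3*p - 2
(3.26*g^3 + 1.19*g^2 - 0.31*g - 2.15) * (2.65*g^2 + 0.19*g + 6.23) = 8.639*g^5 + 3.7729*g^4 + 19.7144*g^3 + 1.6573*g^2 - 2.3398*g - 13.3945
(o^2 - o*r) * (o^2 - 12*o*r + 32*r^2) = o^4 - 13*o^3*r + 44*o^2*r^2 - 32*o*r^3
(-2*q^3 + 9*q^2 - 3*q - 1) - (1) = -2*q^3 + 9*q^2 - 3*q - 2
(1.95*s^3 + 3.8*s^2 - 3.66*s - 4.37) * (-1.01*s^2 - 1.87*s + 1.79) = -1.9695*s^5 - 7.4845*s^4 + 0.0811000000000002*s^3 + 18.0599*s^2 + 1.6205*s - 7.8223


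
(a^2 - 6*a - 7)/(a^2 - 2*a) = (a^2 - 6*a - 7)/(a*(a - 2))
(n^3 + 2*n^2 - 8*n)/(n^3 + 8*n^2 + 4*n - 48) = n/(n + 6)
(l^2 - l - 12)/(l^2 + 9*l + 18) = (l - 4)/(l + 6)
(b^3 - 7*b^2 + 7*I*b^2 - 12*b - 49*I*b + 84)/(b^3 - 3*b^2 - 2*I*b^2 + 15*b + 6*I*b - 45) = (b^2 + b*(-7 + 4*I) - 28*I)/(b^2 - b*(3 + 5*I) + 15*I)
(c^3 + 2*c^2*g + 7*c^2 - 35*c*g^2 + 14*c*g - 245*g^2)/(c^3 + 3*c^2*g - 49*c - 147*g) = (c^2 + 2*c*g - 35*g^2)/(c^2 + 3*c*g - 7*c - 21*g)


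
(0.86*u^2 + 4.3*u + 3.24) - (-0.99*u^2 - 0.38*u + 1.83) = 1.85*u^2 + 4.68*u + 1.41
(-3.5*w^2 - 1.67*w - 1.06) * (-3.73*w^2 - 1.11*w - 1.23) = 13.055*w^4 + 10.1141*w^3 + 10.1125*w^2 + 3.2307*w + 1.3038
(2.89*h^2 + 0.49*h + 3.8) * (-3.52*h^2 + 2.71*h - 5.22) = -10.1728*h^4 + 6.1071*h^3 - 27.1339*h^2 + 7.7402*h - 19.836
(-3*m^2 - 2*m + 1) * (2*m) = -6*m^3 - 4*m^2 + 2*m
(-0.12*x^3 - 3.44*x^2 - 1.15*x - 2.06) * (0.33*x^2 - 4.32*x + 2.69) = -0.0396*x^5 - 0.6168*x^4 + 14.1585*x^3 - 4.9654*x^2 + 5.8057*x - 5.5414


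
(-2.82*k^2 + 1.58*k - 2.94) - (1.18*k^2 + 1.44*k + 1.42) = -4.0*k^2 + 0.14*k - 4.36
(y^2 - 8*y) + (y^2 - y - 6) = 2*y^2 - 9*y - 6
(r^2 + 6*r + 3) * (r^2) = r^4 + 6*r^3 + 3*r^2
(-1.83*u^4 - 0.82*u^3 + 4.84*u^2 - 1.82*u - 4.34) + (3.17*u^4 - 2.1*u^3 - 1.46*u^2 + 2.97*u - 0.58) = 1.34*u^4 - 2.92*u^3 + 3.38*u^2 + 1.15*u - 4.92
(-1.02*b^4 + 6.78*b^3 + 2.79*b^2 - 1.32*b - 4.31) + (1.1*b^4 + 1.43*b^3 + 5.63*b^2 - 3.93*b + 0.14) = 0.0800000000000001*b^4 + 8.21*b^3 + 8.42*b^2 - 5.25*b - 4.17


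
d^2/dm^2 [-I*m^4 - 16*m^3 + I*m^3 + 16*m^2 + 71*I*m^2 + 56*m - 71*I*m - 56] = -12*I*m^2 + 6*m*(-16 + I) + 32 + 142*I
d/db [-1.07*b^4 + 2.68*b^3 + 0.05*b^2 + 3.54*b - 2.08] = -4.28*b^3 + 8.04*b^2 + 0.1*b + 3.54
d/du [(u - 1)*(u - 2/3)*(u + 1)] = 3*u^2 - 4*u/3 - 1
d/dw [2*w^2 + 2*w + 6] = 4*w + 2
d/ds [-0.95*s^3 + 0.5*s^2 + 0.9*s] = -2.85*s^2 + 1.0*s + 0.9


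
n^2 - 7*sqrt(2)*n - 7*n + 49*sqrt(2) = (n - 7)*(n - 7*sqrt(2))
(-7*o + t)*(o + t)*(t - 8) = -7*o^2*t + 56*o^2 - 6*o*t^2 + 48*o*t + t^3 - 8*t^2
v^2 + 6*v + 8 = (v + 2)*(v + 4)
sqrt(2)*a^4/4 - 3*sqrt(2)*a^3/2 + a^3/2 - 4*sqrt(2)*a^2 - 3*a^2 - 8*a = a*(a/2 + 1)*(a - 8)*(sqrt(2)*a/2 + 1)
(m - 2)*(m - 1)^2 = m^3 - 4*m^2 + 5*m - 2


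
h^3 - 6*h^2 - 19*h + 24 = (h - 8)*(h - 1)*(h + 3)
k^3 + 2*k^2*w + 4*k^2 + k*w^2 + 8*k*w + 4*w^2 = (k + 4)*(k + w)^2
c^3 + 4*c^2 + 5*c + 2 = (c + 1)^2*(c + 2)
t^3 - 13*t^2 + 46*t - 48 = (t - 8)*(t - 3)*(t - 2)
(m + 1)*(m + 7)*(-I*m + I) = -I*m^3 - 7*I*m^2 + I*m + 7*I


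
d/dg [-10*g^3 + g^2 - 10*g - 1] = -30*g^2 + 2*g - 10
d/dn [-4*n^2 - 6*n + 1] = -8*n - 6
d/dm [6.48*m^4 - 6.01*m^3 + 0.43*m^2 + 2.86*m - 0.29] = 25.92*m^3 - 18.03*m^2 + 0.86*m + 2.86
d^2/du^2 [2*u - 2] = 0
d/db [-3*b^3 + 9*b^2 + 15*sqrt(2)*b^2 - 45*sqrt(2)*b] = -9*b^2 + 18*b + 30*sqrt(2)*b - 45*sqrt(2)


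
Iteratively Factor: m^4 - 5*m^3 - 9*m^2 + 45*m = (m)*(m^3 - 5*m^2 - 9*m + 45) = m*(m - 5)*(m^2 - 9) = m*(m - 5)*(m - 3)*(m + 3)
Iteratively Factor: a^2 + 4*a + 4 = (a + 2)*(a + 2)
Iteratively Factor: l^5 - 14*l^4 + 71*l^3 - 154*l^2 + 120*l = (l - 3)*(l^4 - 11*l^3 + 38*l^2 - 40*l) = (l - 4)*(l - 3)*(l^3 - 7*l^2 + 10*l) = l*(l - 4)*(l - 3)*(l^2 - 7*l + 10) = l*(l - 4)*(l - 3)*(l - 2)*(l - 5)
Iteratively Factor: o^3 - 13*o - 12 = (o + 3)*(o^2 - 3*o - 4) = (o + 1)*(o + 3)*(o - 4)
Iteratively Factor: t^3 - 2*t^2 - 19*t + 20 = (t - 1)*(t^2 - t - 20) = (t - 1)*(t + 4)*(t - 5)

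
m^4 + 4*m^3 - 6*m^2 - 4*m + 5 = (m - 1)^2*(m + 1)*(m + 5)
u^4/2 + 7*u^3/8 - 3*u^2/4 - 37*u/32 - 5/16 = (u/2 + 1)*(u - 5/4)*(u + 1/2)^2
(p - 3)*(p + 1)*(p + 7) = p^3 + 5*p^2 - 17*p - 21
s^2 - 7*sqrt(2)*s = s*(s - 7*sqrt(2))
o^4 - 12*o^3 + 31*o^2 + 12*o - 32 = (o - 8)*(o - 4)*(o - 1)*(o + 1)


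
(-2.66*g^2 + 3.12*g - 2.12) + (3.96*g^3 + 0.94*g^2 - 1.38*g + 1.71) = 3.96*g^3 - 1.72*g^2 + 1.74*g - 0.41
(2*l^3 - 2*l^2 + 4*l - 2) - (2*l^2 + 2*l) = 2*l^3 - 4*l^2 + 2*l - 2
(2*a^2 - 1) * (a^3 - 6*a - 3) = 2*a^5 - 13*a^3 - 6*a^2 + 6*a + 3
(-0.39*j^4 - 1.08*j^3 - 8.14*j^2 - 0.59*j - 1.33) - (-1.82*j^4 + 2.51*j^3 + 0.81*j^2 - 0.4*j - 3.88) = 1.43*j^4 - 3.59*j^3 - 8.95*j^2 - 0.19*j + 2.55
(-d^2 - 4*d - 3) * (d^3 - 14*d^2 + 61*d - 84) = -d^5 + 10*d^4 - 8*d^3 - 118*d^2 + 153*d + 252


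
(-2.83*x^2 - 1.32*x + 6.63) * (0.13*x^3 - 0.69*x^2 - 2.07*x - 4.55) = -0.3679*x^5 + 1.7811*x^4 + 7.6308*x^3 + 11.0342*x^2 - 7.7181*x - 30.1665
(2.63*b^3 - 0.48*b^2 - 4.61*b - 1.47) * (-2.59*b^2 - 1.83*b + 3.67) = -6.8117*b^5 - 3.5697*b^4 + 22.4704*b^3 + 10.482*b^2 - 14.2286*b - 5.3949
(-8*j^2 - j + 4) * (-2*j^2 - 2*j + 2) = 16*j^4 + 18*j^3 - 22*j^2 - 10*j + 8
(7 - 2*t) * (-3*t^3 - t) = 6*t^4 - 21*t^3 + 2*t^2 - 7*t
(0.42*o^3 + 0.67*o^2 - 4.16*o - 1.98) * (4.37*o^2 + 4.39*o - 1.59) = 1.8354*o^5 + 4.7717*o^4 - 15.9057*o^3 - 27.9803*o^2 - 2.0778*o + 3.1482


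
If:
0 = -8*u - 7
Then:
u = -7/8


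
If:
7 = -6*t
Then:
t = -7/6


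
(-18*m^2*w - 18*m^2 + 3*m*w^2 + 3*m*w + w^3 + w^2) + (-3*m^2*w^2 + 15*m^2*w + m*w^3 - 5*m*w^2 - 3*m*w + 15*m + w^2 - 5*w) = -3*m^2*w^2 - 3*m^2*w - 18*m^2 + m*w^3 - 2*m*w^2 + 15*m + w^3 + 2*w^2 - 5*w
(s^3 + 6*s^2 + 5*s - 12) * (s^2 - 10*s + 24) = s^5 - 4*s^4 - 31*s^3 + 82*s^2 + 240*s - 288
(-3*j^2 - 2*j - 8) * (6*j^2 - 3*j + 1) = -18*j^4 - 3*j^3 - 45*j^2 + 22*j - 8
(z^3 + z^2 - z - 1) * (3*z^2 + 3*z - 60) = 3*z^5 + 6*z^4 - 60*z^3 - 66*z^2 + 57*z + 60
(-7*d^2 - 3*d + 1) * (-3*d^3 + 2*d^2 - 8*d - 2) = 21*d^5 - 5*d^4 + 47*d^3 + 40*d^2 - 2*d - 2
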